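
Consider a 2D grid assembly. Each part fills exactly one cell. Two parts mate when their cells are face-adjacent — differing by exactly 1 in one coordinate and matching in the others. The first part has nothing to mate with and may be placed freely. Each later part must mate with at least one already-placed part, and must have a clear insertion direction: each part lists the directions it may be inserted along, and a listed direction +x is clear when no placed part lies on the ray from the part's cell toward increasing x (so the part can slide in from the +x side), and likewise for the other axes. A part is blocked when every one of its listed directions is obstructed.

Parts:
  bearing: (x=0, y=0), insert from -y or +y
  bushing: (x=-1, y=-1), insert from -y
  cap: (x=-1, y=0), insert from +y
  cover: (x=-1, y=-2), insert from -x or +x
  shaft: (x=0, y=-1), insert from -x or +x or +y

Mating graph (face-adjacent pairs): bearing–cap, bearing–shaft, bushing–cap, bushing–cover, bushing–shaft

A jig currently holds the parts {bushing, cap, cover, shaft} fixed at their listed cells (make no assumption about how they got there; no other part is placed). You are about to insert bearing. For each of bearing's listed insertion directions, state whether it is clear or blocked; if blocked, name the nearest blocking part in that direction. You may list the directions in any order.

+y: clear; -y: blocked by shaft

-y: nearest on ray is shaft@(0, -1) ⇒ blocked
+y: ray from bearing(0, 0) has no placed part ⇒ clear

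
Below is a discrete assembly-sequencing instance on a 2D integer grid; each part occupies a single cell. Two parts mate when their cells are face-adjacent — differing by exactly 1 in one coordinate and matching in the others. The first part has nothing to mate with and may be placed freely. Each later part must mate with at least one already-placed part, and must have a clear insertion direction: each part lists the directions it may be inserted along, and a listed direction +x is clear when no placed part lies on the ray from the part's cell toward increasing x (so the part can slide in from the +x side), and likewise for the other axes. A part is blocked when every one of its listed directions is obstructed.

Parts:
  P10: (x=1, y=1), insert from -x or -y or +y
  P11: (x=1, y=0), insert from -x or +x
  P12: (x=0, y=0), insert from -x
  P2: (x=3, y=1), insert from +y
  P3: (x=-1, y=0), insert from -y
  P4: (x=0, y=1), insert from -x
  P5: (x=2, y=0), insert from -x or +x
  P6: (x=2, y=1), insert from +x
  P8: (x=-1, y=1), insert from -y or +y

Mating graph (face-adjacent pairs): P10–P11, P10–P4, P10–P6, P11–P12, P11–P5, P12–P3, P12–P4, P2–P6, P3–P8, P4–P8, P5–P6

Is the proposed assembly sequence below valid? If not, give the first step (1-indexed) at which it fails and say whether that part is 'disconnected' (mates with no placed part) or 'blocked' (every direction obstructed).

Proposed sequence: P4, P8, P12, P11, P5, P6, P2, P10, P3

Valid

1. P4@(0, 1) [-x clear] — {P4}
2. P8@(-1, 1) [-y clear] — {P4, P8}
3. P12@(0, 0) [-x clear] — {P12, P4, P8}
4. P11@(1, 0) [+x clear] — {P11, P12, P4, P8}
5. P5@(2, 0) [+x clear] — {P11, P12, P4, P5, P8}
6. P6@(2, 1) [+x clear] — {P11, P12, P4, P5, P6, P8}
7. P2@(3, 1) [+y clear] — {P11, P12, P2, P4, P5, P6, P8}
8. P10@(1, 1) [+y clear] — {P10, P11, P12, P2, P4, P5, P6, P8}
9. P3@(-1, 0) [-y clear] — {P10, P11, P12, P2, P3, P4, P5, P6, P8}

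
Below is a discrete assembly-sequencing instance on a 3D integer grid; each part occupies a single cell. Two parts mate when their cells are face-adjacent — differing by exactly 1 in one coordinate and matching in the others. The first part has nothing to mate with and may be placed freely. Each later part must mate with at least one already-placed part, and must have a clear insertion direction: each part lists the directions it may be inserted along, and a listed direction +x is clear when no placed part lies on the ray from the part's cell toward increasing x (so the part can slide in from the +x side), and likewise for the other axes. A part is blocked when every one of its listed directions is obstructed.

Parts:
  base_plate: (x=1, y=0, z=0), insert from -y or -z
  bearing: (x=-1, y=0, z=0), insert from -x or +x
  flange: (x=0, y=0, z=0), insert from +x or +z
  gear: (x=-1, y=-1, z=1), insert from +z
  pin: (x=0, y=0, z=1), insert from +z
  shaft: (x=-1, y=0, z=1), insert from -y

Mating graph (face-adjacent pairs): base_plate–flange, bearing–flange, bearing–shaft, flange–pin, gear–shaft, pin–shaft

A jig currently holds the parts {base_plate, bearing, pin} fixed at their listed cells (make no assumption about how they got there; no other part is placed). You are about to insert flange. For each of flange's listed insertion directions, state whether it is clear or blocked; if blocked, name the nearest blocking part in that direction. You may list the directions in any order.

+x: nearest on ray is base_plate@(1, 0, 0) ⇒ blocked
+z: nearest on ray is pin@(0, 0, 1) ⇒ blocked

+x: blocked by base_plate; +z: blocked by pin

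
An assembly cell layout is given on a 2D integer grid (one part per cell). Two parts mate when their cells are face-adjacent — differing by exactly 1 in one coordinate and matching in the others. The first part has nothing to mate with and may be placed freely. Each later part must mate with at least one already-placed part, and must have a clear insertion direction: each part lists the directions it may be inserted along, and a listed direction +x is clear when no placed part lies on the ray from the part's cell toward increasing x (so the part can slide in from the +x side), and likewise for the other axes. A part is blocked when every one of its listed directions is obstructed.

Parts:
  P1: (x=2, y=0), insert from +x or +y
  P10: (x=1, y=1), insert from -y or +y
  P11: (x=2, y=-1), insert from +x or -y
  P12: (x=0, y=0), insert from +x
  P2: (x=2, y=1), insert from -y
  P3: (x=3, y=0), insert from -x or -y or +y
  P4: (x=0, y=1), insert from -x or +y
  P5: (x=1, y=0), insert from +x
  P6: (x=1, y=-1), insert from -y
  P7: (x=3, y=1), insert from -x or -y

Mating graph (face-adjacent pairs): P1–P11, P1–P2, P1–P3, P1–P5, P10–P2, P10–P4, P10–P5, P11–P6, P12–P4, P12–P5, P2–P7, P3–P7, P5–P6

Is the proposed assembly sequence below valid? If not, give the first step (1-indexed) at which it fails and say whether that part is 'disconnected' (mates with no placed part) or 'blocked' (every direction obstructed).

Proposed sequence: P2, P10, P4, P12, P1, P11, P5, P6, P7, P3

1. P2@(2, 1) [-y clear] — {P2}
2. P10@(1, 1) [-y clear] — {P10, P2}
3. P4@(0, 1) [-x clear] — {P10, P2, P4}
4. P12@(0, 0) [+x clear] — {P10, P12, P2, P4}
5. P1@(2, 0) [+x clear] — {P1, P10, P12, P2, P4}
6. P11@(2, -1) [+x clear] — {P1, P10, P11, P12, P2, P4}
7. P5@(1, 0) — +x all obstructed ⇒ blocked

Invalid at step 7 (blocked)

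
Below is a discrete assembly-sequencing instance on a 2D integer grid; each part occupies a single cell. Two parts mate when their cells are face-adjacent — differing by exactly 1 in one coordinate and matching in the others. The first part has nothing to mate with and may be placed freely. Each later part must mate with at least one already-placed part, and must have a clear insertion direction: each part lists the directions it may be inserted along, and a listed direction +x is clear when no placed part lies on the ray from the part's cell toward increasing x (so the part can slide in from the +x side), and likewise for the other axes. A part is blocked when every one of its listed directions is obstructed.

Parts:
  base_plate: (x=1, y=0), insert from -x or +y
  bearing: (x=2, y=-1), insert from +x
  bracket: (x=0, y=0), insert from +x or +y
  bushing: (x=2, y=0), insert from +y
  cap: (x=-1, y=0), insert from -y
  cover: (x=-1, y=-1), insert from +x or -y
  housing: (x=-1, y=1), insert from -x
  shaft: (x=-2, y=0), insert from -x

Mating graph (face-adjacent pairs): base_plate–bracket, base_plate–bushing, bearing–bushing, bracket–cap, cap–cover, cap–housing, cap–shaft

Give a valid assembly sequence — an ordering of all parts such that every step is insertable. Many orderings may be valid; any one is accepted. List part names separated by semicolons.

1. cap@(-1, 0) [-y clear] — {cap}
2. housing@(-1, 1) [-x clear] — {cap, housing}
3. cover@(-1, -1) [+x clear] — {cap, cover, housing}
4. bracket@(0, 0) [+x clear] — {bracket, cap, cover, housing}
5. shaft@(-2, 0) [-x clear] — {bracket, cap, cover, housing, shaft}
6. base_plate@(1, 0) [+y clear] — {base_plate, bracket, cap, cover, housing, shaft}
7. bushing@(2, 0) [+y clear] — {base_plate, bracket, bushing, cap, cover, housing, shaft}
8. bearing@(2, -1) [+x clear] — {base_plate, bearing, bracket, bushing, cap, cover, housing, shaft}

cap; housing; cover; bracket; shaft; base_plate; bushing; bearing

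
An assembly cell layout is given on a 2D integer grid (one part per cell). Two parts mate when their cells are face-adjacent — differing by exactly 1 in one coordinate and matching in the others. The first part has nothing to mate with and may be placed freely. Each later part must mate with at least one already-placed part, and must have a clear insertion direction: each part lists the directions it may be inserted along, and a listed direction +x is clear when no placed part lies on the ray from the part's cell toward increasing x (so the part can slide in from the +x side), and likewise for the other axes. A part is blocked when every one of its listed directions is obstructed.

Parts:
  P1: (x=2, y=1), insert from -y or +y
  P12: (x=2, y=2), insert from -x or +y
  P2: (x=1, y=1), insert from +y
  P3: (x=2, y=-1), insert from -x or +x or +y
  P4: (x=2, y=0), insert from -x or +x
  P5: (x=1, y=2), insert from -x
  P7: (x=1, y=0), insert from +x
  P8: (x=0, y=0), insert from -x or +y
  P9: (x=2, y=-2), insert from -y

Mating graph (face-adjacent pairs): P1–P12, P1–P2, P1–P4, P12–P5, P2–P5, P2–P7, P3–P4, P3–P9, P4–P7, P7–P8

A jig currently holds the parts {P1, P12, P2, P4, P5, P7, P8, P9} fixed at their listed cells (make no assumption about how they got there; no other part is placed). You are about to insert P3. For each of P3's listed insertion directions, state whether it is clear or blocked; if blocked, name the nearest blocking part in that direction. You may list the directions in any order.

-x: ray from P3(2, -1) has no placed part ⇒ clear
+x: ray from P3(2, -1) has no placed part ⇒ clear
+y: nearest on ray is P4@(2, 0) ⇒ blocked

+x: clear; +y: blocked by P4; -x: clear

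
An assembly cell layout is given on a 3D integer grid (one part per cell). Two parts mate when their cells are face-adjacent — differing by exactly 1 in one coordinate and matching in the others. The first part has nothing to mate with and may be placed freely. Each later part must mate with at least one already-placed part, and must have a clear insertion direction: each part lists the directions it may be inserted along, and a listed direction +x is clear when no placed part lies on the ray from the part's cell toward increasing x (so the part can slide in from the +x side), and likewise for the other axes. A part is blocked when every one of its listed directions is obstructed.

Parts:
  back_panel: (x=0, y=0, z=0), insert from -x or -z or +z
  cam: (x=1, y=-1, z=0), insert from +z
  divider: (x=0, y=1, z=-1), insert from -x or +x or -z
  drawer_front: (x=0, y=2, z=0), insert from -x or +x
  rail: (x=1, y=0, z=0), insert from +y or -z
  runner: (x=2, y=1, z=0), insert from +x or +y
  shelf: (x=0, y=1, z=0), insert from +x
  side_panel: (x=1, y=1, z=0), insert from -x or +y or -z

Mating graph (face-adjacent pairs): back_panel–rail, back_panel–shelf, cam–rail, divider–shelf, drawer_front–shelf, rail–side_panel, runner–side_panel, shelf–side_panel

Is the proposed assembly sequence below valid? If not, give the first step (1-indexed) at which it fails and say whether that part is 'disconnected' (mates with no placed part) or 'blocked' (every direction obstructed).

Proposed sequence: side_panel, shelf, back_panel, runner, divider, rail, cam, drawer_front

Invalid at step 2 (blocked)

1. side_panel@(1, 1, 0) [-x clear] — {side_panel}
2. shelf@(0, 1, 0) — +x all obstructed ⇒ blocked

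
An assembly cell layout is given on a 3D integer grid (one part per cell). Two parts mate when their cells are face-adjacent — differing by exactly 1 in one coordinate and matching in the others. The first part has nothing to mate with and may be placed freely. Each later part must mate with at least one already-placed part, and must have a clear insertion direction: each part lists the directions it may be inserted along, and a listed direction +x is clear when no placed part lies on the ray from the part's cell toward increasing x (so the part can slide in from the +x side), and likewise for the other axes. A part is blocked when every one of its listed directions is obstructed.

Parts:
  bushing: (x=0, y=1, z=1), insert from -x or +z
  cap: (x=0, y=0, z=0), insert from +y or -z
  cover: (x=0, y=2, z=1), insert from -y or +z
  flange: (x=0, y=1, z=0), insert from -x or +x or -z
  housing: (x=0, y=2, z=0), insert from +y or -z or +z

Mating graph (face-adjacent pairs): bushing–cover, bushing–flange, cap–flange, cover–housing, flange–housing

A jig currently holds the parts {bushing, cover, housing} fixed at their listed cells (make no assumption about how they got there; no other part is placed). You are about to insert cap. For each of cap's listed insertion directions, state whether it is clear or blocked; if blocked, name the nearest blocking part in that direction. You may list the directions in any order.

+y: nearest on ray is housing@(0, 2, 0) ⇒ blocked
-z: ray from cap(0, 0, 0) has no placed part ⇒ clear

+y: blocked by housing; -z: clear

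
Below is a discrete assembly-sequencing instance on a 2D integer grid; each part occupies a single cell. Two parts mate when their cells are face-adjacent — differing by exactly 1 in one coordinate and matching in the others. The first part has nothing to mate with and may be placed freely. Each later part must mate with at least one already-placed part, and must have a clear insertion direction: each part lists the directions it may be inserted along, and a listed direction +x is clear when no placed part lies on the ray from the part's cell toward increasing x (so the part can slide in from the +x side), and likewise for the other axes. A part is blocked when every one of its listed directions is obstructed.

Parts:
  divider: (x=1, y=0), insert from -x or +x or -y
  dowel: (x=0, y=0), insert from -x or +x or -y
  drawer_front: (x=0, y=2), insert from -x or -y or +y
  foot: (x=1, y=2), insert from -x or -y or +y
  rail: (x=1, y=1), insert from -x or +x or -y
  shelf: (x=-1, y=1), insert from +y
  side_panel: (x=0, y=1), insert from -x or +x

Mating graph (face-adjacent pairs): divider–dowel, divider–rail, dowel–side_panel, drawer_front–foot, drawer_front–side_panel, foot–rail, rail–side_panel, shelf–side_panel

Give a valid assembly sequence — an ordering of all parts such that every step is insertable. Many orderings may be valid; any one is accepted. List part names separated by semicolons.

drawer_front; side_panel; rail; divider; dowel; foot; shelf

1. drawer_front@(0, 2) [-x clear] — {drawer_front}
2. side_panel@(0, 1) [-x clear] — {drawer_front, side_panel}
3. rail@(1, 1) [+x clear] — {drawer_front, rail, side_panel}
4. divider@(1, 0) [-x clear] — {divider, drawer_front, rail, side_panel}
5. dowel@(0, 0) [-x clear] — {divider, dowel, drawer_front, rail, side_panel}
6. foot@(1, 2) [+y clear] — {divider, dowel, drawer_front, foot, rail, side_panel}
7. shelf@(-1, 1) [+y clear] — {divider, dowel, drawer_front, foot, rail, shelf, side_panel}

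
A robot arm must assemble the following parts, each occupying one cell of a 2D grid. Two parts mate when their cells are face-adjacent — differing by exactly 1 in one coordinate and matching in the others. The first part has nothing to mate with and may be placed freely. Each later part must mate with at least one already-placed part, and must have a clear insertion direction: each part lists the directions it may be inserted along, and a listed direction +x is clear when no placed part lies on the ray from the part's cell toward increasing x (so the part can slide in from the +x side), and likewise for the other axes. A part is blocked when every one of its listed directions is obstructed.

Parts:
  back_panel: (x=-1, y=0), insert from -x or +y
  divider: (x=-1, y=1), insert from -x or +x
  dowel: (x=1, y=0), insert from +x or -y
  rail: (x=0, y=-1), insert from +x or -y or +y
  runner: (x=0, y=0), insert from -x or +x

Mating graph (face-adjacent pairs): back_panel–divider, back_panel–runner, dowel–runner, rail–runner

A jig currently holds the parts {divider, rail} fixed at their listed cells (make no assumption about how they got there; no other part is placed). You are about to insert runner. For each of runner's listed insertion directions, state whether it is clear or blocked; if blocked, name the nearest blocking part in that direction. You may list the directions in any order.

-x: ray from runner(0, 0) has no placed part ⇒ clear
+x: ray from runner(0, 0) has no placed part ⇒ clear

+x: clear; -x: clear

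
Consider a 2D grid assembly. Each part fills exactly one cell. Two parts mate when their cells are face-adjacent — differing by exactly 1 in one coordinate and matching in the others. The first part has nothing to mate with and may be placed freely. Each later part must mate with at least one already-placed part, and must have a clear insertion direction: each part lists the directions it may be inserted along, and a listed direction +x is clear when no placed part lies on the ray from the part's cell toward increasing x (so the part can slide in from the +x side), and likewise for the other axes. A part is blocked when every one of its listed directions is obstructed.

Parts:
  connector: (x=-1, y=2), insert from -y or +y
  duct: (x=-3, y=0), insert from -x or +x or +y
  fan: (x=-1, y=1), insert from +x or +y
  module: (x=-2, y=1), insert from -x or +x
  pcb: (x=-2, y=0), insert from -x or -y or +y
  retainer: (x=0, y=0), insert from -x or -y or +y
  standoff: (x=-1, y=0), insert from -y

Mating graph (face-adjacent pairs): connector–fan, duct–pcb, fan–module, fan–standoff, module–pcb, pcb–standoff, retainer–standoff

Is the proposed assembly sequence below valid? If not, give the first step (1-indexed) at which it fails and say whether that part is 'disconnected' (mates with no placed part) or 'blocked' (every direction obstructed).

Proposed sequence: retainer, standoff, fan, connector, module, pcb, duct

1. retainer@(0, 0) [-x clear] — {retainer}
2. standoff@(-1, 0) [-y clear] — {retainer, standoff}
3. fan@(-1, 1) [+x clear] — {fan, retainer, standoff}
4. connector@(-1, 2) [+y clear] — {connector, fan, retainer, standoff}
5. module@(-2, 1) [-x clear] — {connector, fan, module, retainer, standoff}
6. pcb@(-2, 0) [-x clear] — {connector, fan, module, pcb, retainer, standoff}
7. duct@(-3, 0) [-x clear] — {connector, duct, fan, module, pcb, retainer, standoff}

Valid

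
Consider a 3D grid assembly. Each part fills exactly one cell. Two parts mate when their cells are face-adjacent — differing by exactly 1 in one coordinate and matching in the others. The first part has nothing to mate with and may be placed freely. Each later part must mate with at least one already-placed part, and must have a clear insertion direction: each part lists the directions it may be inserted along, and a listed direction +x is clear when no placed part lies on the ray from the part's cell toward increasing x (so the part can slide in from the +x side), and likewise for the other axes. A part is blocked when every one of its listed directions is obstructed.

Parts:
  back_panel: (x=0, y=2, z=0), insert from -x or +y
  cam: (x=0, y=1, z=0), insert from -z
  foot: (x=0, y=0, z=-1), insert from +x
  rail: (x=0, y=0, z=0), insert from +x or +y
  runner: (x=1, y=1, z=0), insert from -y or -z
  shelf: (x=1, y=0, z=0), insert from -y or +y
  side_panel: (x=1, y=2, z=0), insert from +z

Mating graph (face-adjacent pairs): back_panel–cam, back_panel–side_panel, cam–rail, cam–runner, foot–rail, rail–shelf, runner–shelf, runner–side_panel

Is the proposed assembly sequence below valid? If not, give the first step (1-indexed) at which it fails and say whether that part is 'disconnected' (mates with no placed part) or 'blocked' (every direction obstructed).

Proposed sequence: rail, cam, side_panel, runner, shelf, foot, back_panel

1. rail@(0, 0, 0) [+x clear] — {rail}
2. cam@(0, 1, 0) [-z clear] — {cam, rail}
3. side_panel@(1, 2, 0) — no placed neighbour ⇒ disconnected

Invalid at step 3 (disconnected)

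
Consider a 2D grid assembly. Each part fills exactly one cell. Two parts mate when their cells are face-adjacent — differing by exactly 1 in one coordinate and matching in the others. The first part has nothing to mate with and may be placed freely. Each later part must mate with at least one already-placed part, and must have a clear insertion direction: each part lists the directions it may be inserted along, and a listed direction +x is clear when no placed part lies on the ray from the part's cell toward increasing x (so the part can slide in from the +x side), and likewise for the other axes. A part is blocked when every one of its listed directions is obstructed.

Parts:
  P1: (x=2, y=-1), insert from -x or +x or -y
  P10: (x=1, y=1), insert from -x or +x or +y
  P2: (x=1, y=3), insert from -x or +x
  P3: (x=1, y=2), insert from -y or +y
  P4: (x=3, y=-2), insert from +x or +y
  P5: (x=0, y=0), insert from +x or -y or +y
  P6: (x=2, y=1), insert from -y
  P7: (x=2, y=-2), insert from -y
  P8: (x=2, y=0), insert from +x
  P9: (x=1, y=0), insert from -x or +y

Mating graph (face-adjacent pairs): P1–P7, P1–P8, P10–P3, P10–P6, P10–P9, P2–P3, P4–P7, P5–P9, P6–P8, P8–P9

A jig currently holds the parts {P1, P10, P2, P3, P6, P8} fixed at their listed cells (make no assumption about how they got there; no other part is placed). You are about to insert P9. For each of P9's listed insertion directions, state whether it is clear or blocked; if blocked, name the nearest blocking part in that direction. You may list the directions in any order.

-x: ray from P9(1, 0) has no placed part ⇒ clear
+y: nearest on ray is P10@(1, 1) ⇒ blocked

+y: blocked by P10; -x: clear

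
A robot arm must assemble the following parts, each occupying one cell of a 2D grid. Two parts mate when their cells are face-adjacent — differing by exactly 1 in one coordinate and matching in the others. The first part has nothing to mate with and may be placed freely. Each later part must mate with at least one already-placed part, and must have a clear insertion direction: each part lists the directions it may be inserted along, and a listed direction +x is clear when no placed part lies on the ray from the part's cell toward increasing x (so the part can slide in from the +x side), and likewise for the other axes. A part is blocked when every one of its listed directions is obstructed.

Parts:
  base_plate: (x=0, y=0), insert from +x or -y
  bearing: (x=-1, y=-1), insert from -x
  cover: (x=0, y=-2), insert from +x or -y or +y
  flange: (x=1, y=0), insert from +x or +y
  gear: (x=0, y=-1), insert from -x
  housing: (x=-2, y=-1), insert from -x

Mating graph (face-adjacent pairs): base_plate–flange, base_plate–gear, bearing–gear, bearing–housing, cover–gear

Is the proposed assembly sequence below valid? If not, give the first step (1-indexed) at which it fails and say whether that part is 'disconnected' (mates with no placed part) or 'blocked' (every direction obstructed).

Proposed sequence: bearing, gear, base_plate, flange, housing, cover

Invalid at step 2 (blocked)

1. bearing@(-1, -1) [-x clear] — {bearing}
2. gear@(0, -1) — -x all obstructed ⇒ blocked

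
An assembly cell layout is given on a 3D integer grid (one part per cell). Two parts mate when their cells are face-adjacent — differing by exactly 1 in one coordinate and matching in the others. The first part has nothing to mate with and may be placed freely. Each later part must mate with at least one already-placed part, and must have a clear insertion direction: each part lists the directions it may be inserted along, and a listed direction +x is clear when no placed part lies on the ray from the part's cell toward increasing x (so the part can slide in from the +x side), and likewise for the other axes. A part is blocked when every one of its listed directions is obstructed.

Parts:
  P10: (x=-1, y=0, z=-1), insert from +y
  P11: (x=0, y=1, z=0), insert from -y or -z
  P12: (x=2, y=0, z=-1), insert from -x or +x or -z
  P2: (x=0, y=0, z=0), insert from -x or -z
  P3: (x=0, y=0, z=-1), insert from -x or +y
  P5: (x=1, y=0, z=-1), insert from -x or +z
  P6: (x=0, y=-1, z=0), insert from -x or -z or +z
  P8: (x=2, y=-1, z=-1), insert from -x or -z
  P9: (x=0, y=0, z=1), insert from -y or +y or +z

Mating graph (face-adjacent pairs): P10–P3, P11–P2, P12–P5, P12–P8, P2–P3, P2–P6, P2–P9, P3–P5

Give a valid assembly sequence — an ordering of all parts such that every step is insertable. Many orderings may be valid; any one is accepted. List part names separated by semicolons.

1. P12@(2, 0, -1) [-x clear] — {P12}
2. P8@(2, -1, -1) [-x clear] — {P12, P8}
3. P5@(1, 0, -1) [-x clear] — {P12, P5, P8}
4. P3@(0, 0, -1) [-x clear] — {P12, P3, P5, P8}
5. P10@(-1, 0, -1) [+y clear] — {P10, P12, P3, P5, P8}
6. P2@(0, 0, 0) [-x clear] — {P10, P12, P2, P3, P5, P8}
7. P9@(0, 0, 1) [-y clear] — {P10, P12, P2, P3, P5, P8, P9}
8. P6@(0, -1, 0) [-x clear] — {P10, P12, P2, P3, P5, P6, P8, P9}
9. P11@(0, 1, 0) [-z clear] — {P10, P11, P12, P2, P3, P5, P6, P8, P9}

P12; P8; P5; P3; P10; P2; P9; P6; P11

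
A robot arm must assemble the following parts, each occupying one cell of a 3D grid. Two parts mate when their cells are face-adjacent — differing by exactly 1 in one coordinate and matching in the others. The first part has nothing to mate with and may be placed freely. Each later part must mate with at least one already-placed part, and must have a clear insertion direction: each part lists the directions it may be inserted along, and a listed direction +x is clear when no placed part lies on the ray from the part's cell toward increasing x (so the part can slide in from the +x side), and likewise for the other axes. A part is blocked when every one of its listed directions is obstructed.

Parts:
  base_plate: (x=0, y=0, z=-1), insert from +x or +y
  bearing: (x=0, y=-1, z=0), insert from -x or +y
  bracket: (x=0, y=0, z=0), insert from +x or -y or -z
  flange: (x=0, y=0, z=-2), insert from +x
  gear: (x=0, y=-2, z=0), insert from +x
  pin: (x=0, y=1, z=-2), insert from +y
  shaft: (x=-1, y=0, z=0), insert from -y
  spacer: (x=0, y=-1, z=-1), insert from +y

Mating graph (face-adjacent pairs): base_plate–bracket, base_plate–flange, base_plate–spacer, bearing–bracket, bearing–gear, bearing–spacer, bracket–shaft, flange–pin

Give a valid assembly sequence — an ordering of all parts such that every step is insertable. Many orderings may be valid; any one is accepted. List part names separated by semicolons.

1. gear@(0, -2, 0) [+x clear] — {gear}
2. bearing@(0, -1, 0) [-x clear] — {bearing, gear}
3. spacer@(0, -1, -1) [+y clear] — {bearing, gear, spacer}
4. base_plate@(0, 0, -1) [+x clear] — {base_plate, bearing, gear, spacer}
5. flange@(0, 0, -2) [+x clear] — {base_plate, bearing, flange, gear, spacer}
6. bracket@(0, 0, 0) [+x clear] — {base_plate, bearing, bracket, flange, gear, spacer}
7. shaft@(-1, 0, 0) [-y clear] — {base_plate, bearing, bracket, flange, gear, shaft, spacer}
8. pin@(0, 1, -2) [+y clear] — {base_plate, bearing, bracket, flange, gear, pin, shaft, spacer}

gear; bearing; spacer; base_plate; flange; bracket; shaft; pin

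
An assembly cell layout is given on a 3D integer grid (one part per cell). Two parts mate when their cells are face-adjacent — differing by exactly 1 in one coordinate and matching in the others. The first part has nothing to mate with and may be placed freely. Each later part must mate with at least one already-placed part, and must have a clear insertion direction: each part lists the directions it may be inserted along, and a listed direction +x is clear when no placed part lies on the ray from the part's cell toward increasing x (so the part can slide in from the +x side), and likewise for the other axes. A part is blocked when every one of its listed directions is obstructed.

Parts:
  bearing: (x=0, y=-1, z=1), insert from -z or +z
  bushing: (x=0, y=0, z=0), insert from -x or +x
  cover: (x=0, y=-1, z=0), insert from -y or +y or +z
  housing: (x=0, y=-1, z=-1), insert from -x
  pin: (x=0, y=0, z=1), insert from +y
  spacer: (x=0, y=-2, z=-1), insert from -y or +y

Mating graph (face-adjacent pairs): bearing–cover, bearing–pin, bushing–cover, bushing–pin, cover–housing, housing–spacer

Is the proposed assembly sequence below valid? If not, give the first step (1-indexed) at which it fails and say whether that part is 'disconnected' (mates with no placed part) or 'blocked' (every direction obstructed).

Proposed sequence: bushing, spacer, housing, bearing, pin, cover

Invalid at step 2 (disconnected)

1. bushing@(0, 0, 0) [-x clear] — {bushing}
2. spacer@(0, -2, -1) — no placed neighbour ⇒ disconnected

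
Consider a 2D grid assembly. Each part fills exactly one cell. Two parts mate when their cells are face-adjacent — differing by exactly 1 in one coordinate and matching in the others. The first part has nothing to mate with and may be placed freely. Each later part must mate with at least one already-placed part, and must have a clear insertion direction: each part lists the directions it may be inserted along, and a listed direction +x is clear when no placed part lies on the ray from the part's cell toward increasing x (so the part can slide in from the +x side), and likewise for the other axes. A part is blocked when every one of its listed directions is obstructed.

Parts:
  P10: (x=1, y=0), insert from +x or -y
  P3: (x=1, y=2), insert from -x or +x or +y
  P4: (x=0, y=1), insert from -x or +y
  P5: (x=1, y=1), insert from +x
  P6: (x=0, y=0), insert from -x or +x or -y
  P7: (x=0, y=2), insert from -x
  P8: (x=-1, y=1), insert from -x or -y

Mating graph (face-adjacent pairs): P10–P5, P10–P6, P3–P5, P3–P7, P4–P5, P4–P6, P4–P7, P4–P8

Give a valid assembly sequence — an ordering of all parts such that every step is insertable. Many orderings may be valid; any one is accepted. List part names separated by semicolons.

P6; P10; P5; P3; P7; P4; P8

1. P6@(0, 0) [-x clear] — {P6}
2. P10@(1, 0) [+x clear] — {P10, P6}
3. P5@(1, 1) [+x clear] — {P10, P5, P6}
4. P3@(1, 2) [-x clear] — {P10, P3, P5, P6}
5. P7@(0, 2) [-x clear] — {P10, P3, P5, P6, P7}
6. P4@(0, 1) [-x clear] — {P10, P3, P4, P5, P6, P7}
7. P8@(-1, 1) [-x clear] — {P10, P3, P4, P5, P6, P7, P8}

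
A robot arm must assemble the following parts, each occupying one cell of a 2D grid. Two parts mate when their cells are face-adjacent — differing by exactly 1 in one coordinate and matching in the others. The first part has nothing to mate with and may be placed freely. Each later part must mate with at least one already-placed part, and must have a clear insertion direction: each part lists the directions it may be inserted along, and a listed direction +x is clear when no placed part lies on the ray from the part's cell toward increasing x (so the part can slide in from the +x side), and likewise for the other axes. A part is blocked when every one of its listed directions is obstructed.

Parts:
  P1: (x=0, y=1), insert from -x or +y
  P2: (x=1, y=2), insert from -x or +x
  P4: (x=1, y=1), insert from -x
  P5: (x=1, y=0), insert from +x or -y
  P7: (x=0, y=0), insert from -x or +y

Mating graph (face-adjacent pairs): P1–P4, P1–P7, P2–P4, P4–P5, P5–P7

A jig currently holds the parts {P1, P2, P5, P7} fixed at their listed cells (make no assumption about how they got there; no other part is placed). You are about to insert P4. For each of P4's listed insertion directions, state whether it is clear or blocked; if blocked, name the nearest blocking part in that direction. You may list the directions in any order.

-x: blocked by P1

-x: nearest on ray is P1@(0, 1) ⇒ blocked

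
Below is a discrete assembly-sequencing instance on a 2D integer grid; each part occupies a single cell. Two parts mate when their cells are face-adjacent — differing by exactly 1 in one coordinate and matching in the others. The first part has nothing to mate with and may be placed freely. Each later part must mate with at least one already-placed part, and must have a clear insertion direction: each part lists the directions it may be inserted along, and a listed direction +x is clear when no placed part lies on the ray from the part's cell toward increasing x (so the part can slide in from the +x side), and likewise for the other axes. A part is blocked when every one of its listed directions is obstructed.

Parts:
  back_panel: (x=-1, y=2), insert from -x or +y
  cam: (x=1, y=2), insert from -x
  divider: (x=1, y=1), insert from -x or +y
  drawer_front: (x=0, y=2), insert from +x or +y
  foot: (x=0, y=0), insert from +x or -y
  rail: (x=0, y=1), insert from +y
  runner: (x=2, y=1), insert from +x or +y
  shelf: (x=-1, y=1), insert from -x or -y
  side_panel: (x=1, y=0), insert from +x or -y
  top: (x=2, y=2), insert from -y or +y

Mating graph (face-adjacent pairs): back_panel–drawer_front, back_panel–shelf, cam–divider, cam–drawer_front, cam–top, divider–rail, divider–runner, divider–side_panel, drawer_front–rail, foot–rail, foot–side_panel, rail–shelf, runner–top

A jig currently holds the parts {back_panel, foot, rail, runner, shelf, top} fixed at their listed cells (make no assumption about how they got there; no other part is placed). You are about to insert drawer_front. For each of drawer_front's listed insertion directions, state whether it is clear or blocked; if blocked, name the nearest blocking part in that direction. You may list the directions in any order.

+x: nearest on ray is top@(2, 2) ⇒ blocked
+y: ray from drawer_front(0, 2) has no placed part ⇒ clear

+x: blocked by top; +y: clear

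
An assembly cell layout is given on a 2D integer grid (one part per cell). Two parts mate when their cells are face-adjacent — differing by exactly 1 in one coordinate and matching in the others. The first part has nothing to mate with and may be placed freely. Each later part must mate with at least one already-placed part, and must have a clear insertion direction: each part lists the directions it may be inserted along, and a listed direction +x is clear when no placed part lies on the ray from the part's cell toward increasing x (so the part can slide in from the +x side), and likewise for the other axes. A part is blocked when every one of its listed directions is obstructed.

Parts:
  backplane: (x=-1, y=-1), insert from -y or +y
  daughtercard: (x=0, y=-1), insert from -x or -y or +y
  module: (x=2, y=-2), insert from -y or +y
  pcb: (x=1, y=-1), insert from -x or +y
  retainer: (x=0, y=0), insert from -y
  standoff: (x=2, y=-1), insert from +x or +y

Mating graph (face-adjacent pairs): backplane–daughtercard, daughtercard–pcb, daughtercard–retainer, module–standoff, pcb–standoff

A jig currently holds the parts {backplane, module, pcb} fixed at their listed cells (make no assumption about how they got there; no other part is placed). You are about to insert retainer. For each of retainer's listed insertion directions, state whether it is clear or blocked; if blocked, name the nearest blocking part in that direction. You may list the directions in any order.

-y: clear

-y: ray from retainer(0, 0) has no placed part ⇒ clear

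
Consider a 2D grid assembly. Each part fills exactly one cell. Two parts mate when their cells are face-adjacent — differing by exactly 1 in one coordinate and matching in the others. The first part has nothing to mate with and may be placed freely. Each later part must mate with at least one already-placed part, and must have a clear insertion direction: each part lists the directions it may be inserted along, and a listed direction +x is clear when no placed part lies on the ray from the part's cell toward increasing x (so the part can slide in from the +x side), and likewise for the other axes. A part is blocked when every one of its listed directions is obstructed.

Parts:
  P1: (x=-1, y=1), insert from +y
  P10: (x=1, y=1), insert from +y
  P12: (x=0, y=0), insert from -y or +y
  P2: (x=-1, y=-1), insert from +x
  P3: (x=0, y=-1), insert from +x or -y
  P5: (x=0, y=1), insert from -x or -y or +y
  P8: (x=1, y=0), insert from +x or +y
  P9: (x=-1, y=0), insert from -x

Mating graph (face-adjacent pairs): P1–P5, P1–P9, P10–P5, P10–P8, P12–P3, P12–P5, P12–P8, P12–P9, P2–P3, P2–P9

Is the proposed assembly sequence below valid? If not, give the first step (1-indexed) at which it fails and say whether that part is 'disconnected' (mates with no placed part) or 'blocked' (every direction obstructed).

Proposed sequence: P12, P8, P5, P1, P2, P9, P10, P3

1. P12@(0, 0) [-y clear] — {P12}
2. P8@(1, 0) [+x clear] — {P12, P8}
3. P5@(0, 1) [-x clear] — {P12, P5, P8}
4. P1@(-1, 1) [+y clear] — {P1, P12, P5, P8}
5. P2@(-1, -1) — no placed neighbour ⇒ disconnected

Invalid at step 5 (disconnected)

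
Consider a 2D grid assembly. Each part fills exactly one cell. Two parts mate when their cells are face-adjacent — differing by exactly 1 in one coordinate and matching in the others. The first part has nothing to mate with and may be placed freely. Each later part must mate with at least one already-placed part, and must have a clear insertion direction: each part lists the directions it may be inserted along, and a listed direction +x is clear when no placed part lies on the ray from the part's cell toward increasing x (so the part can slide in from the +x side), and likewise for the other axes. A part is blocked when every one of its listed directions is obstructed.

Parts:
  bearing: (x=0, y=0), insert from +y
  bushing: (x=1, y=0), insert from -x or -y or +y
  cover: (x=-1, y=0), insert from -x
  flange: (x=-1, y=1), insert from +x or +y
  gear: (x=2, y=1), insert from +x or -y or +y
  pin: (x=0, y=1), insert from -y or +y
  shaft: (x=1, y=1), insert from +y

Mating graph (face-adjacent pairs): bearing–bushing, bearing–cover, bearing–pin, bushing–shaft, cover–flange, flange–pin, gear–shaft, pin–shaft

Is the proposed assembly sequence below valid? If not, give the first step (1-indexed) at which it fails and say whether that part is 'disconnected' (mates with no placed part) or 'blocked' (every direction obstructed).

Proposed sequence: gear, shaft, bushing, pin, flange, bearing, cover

1. gear@(2, 1) [+x clear] — {gear}
2. shaft@(1, 1) [+y clear] — {gear, shaft}
3. bushing@(1, 0) [-x clear] — {bushing, gear, shaft}
4. pin@(0, 1) [-y clear] — {bushing, gear, pin, shaft}
5. flange@(-1, 1) [+y clear] — {bushing, flange, gear, pin, shaft}
6. bearing@(0, 0) — +y all obstructed ⇒ blocked

Invalid at step 6 (blocked)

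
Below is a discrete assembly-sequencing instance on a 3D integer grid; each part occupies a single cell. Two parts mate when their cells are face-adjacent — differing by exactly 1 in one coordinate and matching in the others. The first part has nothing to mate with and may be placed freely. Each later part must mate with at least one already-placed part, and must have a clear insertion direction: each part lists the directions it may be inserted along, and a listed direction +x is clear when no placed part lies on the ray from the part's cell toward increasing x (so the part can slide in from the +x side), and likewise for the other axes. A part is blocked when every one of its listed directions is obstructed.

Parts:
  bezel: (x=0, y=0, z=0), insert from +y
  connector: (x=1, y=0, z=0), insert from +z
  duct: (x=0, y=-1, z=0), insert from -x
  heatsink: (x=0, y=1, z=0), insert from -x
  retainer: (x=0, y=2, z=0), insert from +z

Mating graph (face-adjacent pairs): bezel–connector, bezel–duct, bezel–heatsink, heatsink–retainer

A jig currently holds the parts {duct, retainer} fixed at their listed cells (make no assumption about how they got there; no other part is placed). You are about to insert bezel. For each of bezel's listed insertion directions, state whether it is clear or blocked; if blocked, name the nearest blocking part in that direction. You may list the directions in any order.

+y: nearest on ray is retainer@(0, 2, 0) ⇒ blocked

+y: blocked by retainer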